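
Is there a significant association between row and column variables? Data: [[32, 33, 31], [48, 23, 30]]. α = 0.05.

χ² = 4.878. df = 2, critical = 5.991. Fail to reject H₀. No evidence of dependence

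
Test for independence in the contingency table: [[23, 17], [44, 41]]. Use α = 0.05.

χ² = 0.36. df = 1, critical = 3.841. Fail to reject H₀. No evidence of dependence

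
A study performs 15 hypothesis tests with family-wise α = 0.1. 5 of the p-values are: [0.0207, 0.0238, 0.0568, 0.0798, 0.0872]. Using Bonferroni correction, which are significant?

Bonferroni α = 0.1/15 = 0.00667. None of the given p-values are significant.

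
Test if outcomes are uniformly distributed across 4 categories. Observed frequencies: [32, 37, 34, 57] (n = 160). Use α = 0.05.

Expected = 40 each. χ² = Σ(O-E)²/E = 9.95. df = 3, critical value = 7.815. Reject H₀.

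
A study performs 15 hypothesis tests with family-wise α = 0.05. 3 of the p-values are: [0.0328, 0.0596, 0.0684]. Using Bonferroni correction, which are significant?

Bonferroni α = 0.05/15 = 0.00333. None of the given p-values are significant.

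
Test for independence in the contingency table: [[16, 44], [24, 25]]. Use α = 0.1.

χ² = 5.781. df = 1, critical = 2.706. Reject H₀. Variables are dependent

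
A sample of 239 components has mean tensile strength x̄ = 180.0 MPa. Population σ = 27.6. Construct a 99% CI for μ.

CI = x̄ ± z*(σ/√n) = 180.0 ± 2.576(27.6/√239) = 180.0 ± 4.6 = (175.4, 184.6)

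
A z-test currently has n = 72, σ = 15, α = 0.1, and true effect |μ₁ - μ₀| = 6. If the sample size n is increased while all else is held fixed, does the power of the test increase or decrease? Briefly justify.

Power increases: a larger n shrinks the standard error σ/√n, moving the sampling distribution under H₁ further from the critical value.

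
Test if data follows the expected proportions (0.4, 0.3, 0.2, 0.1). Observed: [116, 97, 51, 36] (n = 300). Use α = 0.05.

Expected: [120.0, 90.0, 60.0, 30.0]. χ² = 3.228. df = 3, critical = 7.815. Fail to reject H₀.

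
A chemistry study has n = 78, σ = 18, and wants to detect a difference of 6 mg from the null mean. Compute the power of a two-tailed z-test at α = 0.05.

SE = σ/√n = 18/√78 = 2.038. Non-centrality λ = d/SE = 6/2.038 = 2.944. Power ≈ Φ(λ - z_{α/2}) = Φ(2.944 - 1.96) = Φ(0.984) = 0.837.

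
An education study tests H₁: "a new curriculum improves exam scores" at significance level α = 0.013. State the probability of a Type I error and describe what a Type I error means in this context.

P(Type I error) = α = 0.013. A Type I error is rejecting H₀ when H₀ is actually true (false positive) — here, concluding that a new curriculum improves exam scores when in fact this is not the case. Consequence: adopting a curriculum that gives no real benefit — disruption for nothing.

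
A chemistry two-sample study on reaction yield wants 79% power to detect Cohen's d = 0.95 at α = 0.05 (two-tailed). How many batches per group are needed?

z_{α/2} = 1.96, z_β = Φ⁻¹(0.79) = 0.806. For large effect (d = 0.95): n per group = 2(z_{α/2} + z_β)²/d² = 2(1.96 + 0.806)²/0.95² = 17.0 → 17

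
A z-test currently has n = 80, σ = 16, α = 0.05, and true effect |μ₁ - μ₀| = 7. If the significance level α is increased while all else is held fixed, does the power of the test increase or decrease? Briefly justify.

Power increases: a larger α lowers the critical value, so more of the H₁ sampling distribution falls in the rejection region.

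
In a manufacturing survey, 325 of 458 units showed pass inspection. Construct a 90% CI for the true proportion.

p̂ = 0.71. CI = p̂ ± z*√(p̂(1-p̂)/n) = (0.675, 0.744)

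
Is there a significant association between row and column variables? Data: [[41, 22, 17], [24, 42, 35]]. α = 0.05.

χ² = 14.688. df = 2, critical = 5.991. Reject H₀. Variables are dependent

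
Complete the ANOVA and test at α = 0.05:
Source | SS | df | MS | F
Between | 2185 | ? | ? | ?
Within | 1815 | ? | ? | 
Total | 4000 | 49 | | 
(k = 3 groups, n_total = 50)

df_between = 2, df_within = 47. MS_between = 1092.5, MS_within = 38.62. F = 28.291, F_crit ≈ 3.195. Reject H₀.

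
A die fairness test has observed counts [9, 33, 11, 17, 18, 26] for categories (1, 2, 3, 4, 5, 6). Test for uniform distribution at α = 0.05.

Expected = 19 each. χ² = Σ(O-E)²/E = 21.789. df = 5, critical value = 11.07. Reject H₀.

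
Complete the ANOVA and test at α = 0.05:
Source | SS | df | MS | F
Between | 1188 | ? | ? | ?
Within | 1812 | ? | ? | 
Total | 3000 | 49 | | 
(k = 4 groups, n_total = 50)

df_between = 3, df_within = 46. MS_between = 396.0, MS_within = 39.39. F = 10.053, F_crit ≈ 2.807. Reject H₀.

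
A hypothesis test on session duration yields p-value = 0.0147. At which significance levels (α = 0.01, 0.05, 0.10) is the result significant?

p = 0.0147. Significant at: α = 0.05, 0.1.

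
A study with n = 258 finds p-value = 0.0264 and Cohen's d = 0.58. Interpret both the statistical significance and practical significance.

Statistically significant (p = 0.0264 < 0.05). Cohen's d = 0.58 indicates a medium effect size. Both statistical and practical significance should be considered.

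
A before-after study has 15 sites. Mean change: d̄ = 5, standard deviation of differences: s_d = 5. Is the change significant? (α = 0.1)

t = d̄/(s_d/√n) = 5/(5/√15) = 3.873. df = 14, critical t = ±1.761. Reject H₀.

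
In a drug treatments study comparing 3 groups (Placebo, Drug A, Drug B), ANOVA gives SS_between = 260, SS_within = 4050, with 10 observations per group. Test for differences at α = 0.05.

df_between = 2, df_within = 27. F = MS_between/MS_within = 130.0/150.0 = 0.867. F_crit ≈ 3.354. Fail to reject H₀.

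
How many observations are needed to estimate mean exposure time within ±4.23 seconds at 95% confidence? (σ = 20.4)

n = (z*σ/E)² = (1.96×20.4/4.23)² = 89.3 → n = 90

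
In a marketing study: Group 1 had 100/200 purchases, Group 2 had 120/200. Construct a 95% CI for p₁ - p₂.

p̂₁ = 0.5, p̂₂ = 0.6. Difference = -0.1. CI = (-0.197, -0.003)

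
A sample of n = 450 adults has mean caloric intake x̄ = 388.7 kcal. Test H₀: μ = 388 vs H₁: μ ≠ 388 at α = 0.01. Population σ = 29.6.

z = (x̄ - μ₀)/(σ/√n) = (388.7 - 388)/(29.6/√450) = 0.502. Critical value: ±2.576. Since |0.502| ≤ 2.576, Fail to reject H₀.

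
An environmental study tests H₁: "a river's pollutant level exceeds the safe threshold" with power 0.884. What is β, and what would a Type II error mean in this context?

β = 1 - power = 1 - 0.884 = 0.116. A Type II error is failing to reject H₀ when H₀ is false (false negative) — here, failing to conclude that a river's pollutant level exceeds the safe threshold when in fact it is true. Consequence: allowing unsafe pollution to continue.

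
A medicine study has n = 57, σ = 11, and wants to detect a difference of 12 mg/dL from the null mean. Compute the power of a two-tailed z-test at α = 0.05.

SE = σ/√n = 11/√57 = 1.457. Non-centrality λ = d/SE = 12/1.457 = 8.236. Power ≈ Φ(λ - z_{α/2}) = Φ(8.236 - 1.96) = Φ(6.276) = 1.0.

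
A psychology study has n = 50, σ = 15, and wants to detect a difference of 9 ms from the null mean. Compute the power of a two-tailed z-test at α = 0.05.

SE = σ/√n = 15/√50 = 2.121. Non-centrality λ = d/SE = 9/2.121 = 4.243. Power ≈ Φ(λ - z_{α/2}) = Φ(4.243 - 1.96) = Φ(2.283) = 0.989.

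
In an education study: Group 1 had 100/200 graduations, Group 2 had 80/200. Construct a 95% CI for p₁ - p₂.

p̂₁ = 0.5, p̂₂ = 0.4. Difference = 0.1. CI = (0.003, 0.197)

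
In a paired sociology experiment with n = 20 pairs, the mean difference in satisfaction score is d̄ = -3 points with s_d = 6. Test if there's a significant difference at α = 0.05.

t = d̄/(s_d/√n) = -3/(6/√20) = -2.236. df = 19, critical t = ±2.093. Reject H₀.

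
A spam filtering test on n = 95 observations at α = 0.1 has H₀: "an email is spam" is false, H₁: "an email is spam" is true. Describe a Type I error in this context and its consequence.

Type I error: rejecting H₀ when it is true — concluding that an email is spam when in fact it is not. Consequence: a legitimate email is sent to the spam folder and the user misses it.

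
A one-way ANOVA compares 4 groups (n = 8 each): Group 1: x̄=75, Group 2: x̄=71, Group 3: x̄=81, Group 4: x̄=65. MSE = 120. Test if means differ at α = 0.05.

Grand mean = 73.0. SS_between = 1088.0, MS_between = 362.67. F = 3.022, F_crit ≈ 2.947. Reject H₀.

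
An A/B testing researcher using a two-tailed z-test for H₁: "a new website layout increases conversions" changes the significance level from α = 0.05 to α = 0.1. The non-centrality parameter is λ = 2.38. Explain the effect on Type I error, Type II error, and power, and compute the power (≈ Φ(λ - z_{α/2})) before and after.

Increasing α from 0.05 to 0.1:
• Type I error rate increases (α is the Type I rate by definition).
• Critical value moves from z_{α/2} = 1.96 to 1.645, so power = Φ(λ - z_{α/2}) goes from Φ(2.38 - 1.96) = 0.663 to Φ(2.38 - 1.645) = 0.769.
• Type II error rate β = 1 - power therefore decreases (0.337 → 0.231).
Appropriate when false negatives are costly — here, discarding a layout that would have improved conversions — lost revenue.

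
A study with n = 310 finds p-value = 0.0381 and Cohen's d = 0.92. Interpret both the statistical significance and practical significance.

Statistically significant (p = 0.0381 < 0.05). Cohen's d = 0.92 indicates a large effect size. Both statistical and practical significance should be considered.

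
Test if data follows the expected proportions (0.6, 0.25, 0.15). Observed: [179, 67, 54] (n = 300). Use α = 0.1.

Expected: [180.0, 75.0, 45.0]. χ² = 2.659. df = 2, critical = 4.605. Fail to reject H₀.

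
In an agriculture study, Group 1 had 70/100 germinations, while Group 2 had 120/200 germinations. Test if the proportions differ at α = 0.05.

p̂₁ = 0.7, p̂₂ = 0.6, pooled p̂ = 0.633. z = 1.694. Critical: ±1.96. Fail to reject H₀.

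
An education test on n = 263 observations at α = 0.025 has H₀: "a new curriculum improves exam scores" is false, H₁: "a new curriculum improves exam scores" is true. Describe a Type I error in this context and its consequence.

Type I error: rejecting H₀ when it is true — concluding that a new curriculum improves exam scores when in fact it is not. Consequence: adopting a curriculum that gives no real benefit — disruption for nothing.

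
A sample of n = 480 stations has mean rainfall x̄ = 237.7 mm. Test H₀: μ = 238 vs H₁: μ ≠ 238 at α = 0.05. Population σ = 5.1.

z = (x̄ - μ₀)/(σ/√n) = (237.7 - 238)/(5.1/√480) = -1.289. Critical value: ±1.96. Since |-1.289| ≤ 1.96, Fail to reject H₀.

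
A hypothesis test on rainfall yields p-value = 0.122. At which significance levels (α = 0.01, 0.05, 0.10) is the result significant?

p = 0.122. Not significant at any of the given levels.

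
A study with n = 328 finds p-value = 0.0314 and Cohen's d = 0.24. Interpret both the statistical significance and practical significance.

Statistically significant (p = 0.0314 < 0.05). Cohen's d = 0.24 indicates a small effect size. Both statistical and practical significance should be considered.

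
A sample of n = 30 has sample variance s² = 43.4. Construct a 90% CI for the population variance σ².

df = 29. χ²_{0.05} = 42.557, χ²_{0.95} = 17.708. CI for σ² = ((n-1)s²/χ²_{α/2}, (n-1)s²/χ²_{1-α/2}) = (29·43.4/42.557, 29·43.4/17.708) = (29.57, 71.08)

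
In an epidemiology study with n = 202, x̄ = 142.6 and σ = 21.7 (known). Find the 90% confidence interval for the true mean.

CI = x̄ ± z*(σ/√n) = 142.6 ± 1.645(21.7/√202) = 142.6 ± 2.51 = (140.09, 145.11)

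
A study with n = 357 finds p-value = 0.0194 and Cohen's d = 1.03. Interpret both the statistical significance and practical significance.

Statistically significant (p = 0.0194 < 0.05). Cohen's d = 1.03 indicates a large effect size. Both statistical and practical significance should be considered.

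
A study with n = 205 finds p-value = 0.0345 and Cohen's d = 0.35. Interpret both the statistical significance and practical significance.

Statistically significant (p = 0.0345 < 0.05). Cohen's d = 0.35 indicates a small effect size. Both statistical and practical significance should be considered.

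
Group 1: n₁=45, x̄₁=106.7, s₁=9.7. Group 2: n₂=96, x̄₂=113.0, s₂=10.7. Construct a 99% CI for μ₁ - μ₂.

Difference = -6.3. SE = √(9.7²/45 + 10.7²/96) = 1.812. CI = (-10.97, -1.63)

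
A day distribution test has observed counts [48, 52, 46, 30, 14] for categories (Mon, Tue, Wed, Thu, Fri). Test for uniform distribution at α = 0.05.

Expected = 38 each. χ² = Σ(O-E)²/E = 26.316. df = 4, critical value = 9.488. Reject H₀.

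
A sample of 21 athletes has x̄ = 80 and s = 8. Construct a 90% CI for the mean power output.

CI = x̄ ± t*(s/√n) = 80 ± 1.725(8/√21) = (76.99, 83.01)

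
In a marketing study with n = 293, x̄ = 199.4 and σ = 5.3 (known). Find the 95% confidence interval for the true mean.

CI = x̄ ± z*(σ/√n) = 199.4 ± 1.96(5.3/√293) = 199.4 ± 0.61 = (198.79, 200.01)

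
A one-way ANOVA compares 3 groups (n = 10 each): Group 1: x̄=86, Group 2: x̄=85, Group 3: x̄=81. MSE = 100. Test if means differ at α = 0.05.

Grand mean = 84.0. SS_between = 140.0, MS_between = 70.0. F = 0.7, F_crit ≈ 3.354. Fail to reject H₀.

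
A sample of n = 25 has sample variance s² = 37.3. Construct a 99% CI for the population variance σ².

df = 24. χ²_{0.005} = 45.559, χ²_{0.995} = 9.886. CI for σ² = ((n-1)s²/χ²_{α/2}, (n-1)s²/χ²_{1-α/2}) = (24·37.3/45.559, 24·37.3/9.886) = (19.65, 90.55)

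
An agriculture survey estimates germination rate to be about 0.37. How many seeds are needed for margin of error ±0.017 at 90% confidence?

n = z²p(1-p)/E² = 1.645²×0.37×0.63/0.017² = 2182.6 → n = 2183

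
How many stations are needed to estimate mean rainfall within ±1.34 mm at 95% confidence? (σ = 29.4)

n = (z*σ/E)² = (1.96×29.4/1.34)² = 1849.3 → n = 1850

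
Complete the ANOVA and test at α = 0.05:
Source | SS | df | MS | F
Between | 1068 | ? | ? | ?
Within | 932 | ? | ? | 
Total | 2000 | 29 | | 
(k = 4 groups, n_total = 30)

df_between = 3, df_within = 26. MS_between = 356.0, MS_within = 35.85. F = 9.931, F_crit ≈ 2.975. Reject H₀.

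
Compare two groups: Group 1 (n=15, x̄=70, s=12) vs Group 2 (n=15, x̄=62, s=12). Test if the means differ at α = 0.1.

Pooled sp = 12.0. t = 1.826, df = 28. Critical t = ±1.701. Reject H₀.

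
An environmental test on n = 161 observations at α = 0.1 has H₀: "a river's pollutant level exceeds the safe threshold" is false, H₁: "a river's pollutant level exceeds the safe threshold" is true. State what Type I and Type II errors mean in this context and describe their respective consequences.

Type I (false positive): concluding that a river's pollutant level exceeds the safe threshold when it is not — shutting down a compliant factory unnecessarily. Type II (false negative): failing to conclude that a river's pollutant level exceeds the safe threshold when it is — allowing unsafe pollution to continue. Which is costlier depends on domain priorities and is a judgement call rather than a statistical fact.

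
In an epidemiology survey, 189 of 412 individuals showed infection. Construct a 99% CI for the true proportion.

p̂ = 0.459. CI = p̂ ± z*√(p̂(1-p̂)/n) = (0.395, 0.522)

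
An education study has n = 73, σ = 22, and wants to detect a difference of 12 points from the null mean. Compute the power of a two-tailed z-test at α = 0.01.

SE = σ/√n = 22/√73 = 2.575. Non-centrality λ = d/SE = 12/2.575 = 4.66. Power ≈ Φ(λ - z_{α/2}) = Φ(4.66 - 2.576) = Φ(2.084) = 0.981.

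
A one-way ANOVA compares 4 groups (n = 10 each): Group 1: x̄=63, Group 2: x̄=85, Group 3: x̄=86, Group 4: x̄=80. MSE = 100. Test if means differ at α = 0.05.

Grand mean = 78.5. SS_between = 3410.0, MS_between = 1136.67. F = 11.367, F_crit ≈ 2.866. Reject H₀.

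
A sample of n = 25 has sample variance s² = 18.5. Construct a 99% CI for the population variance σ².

df = 24. χ²_{0.005} = 45.559, χ²_{0.995} = 9.886. CI for σ² = ((n-1)s²/χ²_{α/2}, (n-1)s²/χ²_{1-α/2}) = (24·18.5/45.559, 24·18.5/9.886) = (9.75, 44.91)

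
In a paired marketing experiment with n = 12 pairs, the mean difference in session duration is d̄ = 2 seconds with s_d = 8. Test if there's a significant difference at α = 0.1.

t = d̄/(s_d/√n) = 2/(8/√12) = 0.866. df = 11, critical t = ±1.796. Fail to reject H₀.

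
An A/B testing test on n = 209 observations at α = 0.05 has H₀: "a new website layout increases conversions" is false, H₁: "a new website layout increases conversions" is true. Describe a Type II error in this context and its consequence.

Type II error: failing to reject H₀ when it is false — concluding that a new website layout increases conversions is not supported when in fact it is. Consequence: discarding a layout that would have improved conversions — lost revenue.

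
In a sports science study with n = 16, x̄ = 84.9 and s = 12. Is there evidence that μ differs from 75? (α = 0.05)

t = (x̄ - μ₀)/(s/√n) = (84.9 - 75)/(12/√16) = 3.3. df = 15, critical t = ±2.131. Reject H₀.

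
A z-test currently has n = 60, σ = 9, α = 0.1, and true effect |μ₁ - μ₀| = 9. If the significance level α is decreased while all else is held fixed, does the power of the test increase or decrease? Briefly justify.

Power decreases: a smaller α raises the critical value, so less of the H₁ sampling distribution falls in the rejection region.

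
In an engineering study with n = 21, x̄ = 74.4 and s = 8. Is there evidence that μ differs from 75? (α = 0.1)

t = (x̄ - μ₀)/(s/√n) = (74.4 - 75)/(8/√21) = -0.344. df = 20, critical t = ±1.725. Fail to reject H₀.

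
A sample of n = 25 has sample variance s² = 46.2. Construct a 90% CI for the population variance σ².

df = 24. χ²_{0.05} = 36.415, χ²_{0.95} = 13.848. CI for σ² = ((n-1)s²/χ²_{α/2}, (n-1)s²/χ²_{1-α/2}) = (24·46.2/36.415, 24·46.2/13.848) = (30.45, 80.07)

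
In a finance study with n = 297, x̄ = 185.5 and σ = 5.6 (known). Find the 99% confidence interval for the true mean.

CI = x̄ ± z*(σ/√n) = 185.5 ± 2.576(5.6/√297) = 185.5 ± 0.84 = (184.66, 186.34)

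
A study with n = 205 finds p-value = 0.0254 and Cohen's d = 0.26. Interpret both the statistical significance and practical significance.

Statistically significant (p = 0.0254 < 0.05). Cohen's d = 0.26 indicates a small effect size. Both statistical and practical significance should be considered.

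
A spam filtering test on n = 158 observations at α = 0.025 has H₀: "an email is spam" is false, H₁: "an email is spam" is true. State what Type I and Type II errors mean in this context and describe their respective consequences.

Type I (false positive): concluding that an email is spam when it is not — a legitimate email is sent to the spam folder and the user misses it. Type II (false negative): failing to conclude that an email is spam when it is — a spam email lands in the inbox. Which is costlier depends on domain priorities and is a judgement call rather than a statistical fact.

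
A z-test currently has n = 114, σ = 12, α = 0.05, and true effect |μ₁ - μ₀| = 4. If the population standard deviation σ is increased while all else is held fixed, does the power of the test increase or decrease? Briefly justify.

Power decreases: a larger σ inflates the standard error σ/√n, pulling the sampling distribution under H₁ back toward the critical value.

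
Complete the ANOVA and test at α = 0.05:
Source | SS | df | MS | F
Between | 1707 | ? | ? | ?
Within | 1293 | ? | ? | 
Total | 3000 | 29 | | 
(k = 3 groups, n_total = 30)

df_between = 2, df_within = 27. MS_between = 853.5, MS_within = 47.89. F = 17.823, F_crit ≈ 3.354. Reject H₀.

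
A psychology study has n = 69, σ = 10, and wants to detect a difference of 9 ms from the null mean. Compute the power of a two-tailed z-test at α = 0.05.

SE = σ/√n = 10/√69 = 1.204. Non-centrality λ = d/SE = 9/1.204 = 7.476. Power ≈ Φ(λ - z_{α/2}) = Φ(7.476 - 1.96) = Φ(5.516) = 1.0.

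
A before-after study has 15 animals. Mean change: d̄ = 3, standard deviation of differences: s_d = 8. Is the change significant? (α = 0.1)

t = d̄/(s_d/√n) = 3/(8/√15) = 1.452. df = 14, critical t = ±1.761. Fail to reject H₀.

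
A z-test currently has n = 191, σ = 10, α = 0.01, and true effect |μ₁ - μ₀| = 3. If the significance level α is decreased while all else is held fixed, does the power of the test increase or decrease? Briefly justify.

Power decreases: a smaller α raises the critical value, so less of the H₁ sampling distribution falls in the rejection region.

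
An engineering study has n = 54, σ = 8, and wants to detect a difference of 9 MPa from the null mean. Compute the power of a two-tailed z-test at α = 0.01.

SE = σ/√n = 8/√54 = 1.089. Non-centrality λ = d/SE = 9/1.089 = 8.267. Power ≈ Φ(λ - z_{α/2}) = Φ(8.267 - 2.576) = Φ(5.691) = 1.0.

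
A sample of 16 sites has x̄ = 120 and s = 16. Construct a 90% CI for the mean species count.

CI = x̄ ± t*(s/√n) = 120 ± 1.753(16/√16) = (112.99, 127.01)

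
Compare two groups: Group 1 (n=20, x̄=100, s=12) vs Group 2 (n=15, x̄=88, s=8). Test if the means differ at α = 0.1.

Pooled sp = 10.49. t = 3.349, df = 33. Critical t = ±1.692. Reject H₀.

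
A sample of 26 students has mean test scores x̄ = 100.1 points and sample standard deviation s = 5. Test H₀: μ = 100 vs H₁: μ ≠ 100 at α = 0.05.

t = (x̄ - μ₀)/(s/√n) = (100.1 - 100)/(5/√26) = 0.102. df = 25, critical t = ±2.06. Fail to reject H₀.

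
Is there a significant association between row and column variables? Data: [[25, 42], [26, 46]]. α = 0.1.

χ² = 0.022. df = 1, critical = 2.706. Fail to reject H₀. No evidence of dependence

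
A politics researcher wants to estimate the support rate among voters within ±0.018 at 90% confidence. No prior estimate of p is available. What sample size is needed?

Conservative approach: use p = 0.5 (maximizes p(1-p) = 0.25). n = z²(0.25)/E² = 1.645²×0.25/0.018² = 2088.0 → n = 2088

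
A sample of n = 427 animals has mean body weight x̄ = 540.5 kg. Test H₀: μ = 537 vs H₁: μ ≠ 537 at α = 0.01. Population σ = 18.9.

z = (x̄ - μ₀)/(σ/√n) = (540.5 - 537)/(18.9/√427) = 3.827. Critical value: ±2.576. Since |3.827| > 2.576, Reject H₀.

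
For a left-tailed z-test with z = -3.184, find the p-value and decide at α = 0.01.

p = P(Z < -3.184) = Φ(-3.184) ≈ 0.0007. Since p < 0.01, reject H₀ (significant) at α = 0.01.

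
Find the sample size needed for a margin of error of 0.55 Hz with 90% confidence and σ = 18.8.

n = (z*σ/E)² = (1.645×18.8/0.55)² = 3161.7 → n = 3162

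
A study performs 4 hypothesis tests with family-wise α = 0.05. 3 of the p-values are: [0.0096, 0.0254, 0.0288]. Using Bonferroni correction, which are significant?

Bonferroni α = 0.05/4 = 0.0125. Significant p-values: [0.0096]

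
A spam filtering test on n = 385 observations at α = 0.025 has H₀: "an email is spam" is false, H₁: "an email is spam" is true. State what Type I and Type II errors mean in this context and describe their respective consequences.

Type I (false positive): concluding that an email is spam when it is not — a legitimate email is sent to the spam folder and the user misses it. Type II (false negative): failing to conclude that an email is spam when it is — a spam email lands in the inbox. Which is costlier depends on domain priorities and is a judgement call rather than a statistical fact.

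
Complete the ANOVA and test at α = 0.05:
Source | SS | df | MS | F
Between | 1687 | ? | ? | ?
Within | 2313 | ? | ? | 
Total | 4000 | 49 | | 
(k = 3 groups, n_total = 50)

df_between = 2, df_within = 47. MS_between = 843.5, MS_within = 49.21. F = 17.14, F_crit ≈ 3.195. Reject H₀.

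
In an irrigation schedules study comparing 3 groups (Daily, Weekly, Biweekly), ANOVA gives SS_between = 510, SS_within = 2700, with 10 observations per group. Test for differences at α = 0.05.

df_between = 2, df_within = 27. F = MS_between/MS_within = 255.0/100.0 = 2.55. F_crit ≈ 3.354. Fail to reject H₀.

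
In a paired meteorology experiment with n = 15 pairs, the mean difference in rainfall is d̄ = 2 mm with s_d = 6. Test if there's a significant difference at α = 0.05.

t = d̄/(s_d/√n) = 2/(6/√15) = 1.291. df = 14, critical t = ±2.145. Fail to reject H₀.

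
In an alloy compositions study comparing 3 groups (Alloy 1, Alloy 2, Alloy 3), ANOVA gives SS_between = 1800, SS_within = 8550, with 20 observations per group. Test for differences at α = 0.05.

df_between = 2, df_within = 57. F = MS_between/MS_within = 900.0/150.0 = 6.0. F_crit ≈ 3.159. Reject H₀. At least one mean differs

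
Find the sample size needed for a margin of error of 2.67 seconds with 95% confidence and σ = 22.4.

n = (z*σ/E)² = (1.96×22.4/2.67)² = 270.4 → n = 271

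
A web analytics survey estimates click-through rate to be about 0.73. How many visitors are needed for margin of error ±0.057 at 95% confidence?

n = z²p(1-p)/E² = 1.96²×0.73×0.27/0.057² = 233.05 → n = 234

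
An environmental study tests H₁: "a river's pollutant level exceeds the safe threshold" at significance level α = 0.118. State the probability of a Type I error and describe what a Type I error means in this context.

P(Type I error) = α = 0.118. A Type I error is rejecting H₀ when H₀ is actually true (false positive) — here, concluding that a river's pollutant level exceeds the safe threshold when in fact this is not the case. Consequence: shutting down a compliant factory unnecessarily.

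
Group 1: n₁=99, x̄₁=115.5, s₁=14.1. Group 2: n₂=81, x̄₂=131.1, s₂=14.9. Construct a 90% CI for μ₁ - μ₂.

Difference = -15.6. SE = √(14.1²/99 + 14.9²/81) = 2.179. CI = (-19.18, -12.02)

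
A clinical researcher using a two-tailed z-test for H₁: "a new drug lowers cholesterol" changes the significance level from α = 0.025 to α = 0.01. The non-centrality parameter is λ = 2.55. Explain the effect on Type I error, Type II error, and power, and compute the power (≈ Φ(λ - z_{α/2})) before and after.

Decreasing α from 0.025 to 0.01:
• Type I error rate decreases (α is the Type I rate by definition).
• Critical value moves from z_{α/2} = 2.241 to 2.576, so power = Φ(λ - z_{α/2}) goes from Φ(2.55 - 2.241) = 0.621 to Φ(2.55 - 2.576) = 0.49.
• Type II error rate β = 1 - power therefore increases (0.379 → 0.51).
Appropriate when false positives are costly — here, approving an ineffective drug — patients take a useless medication and may skip effective alternatives.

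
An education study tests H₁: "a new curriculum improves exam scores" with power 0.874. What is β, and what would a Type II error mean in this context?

β = 1 - power = 1 - 0.874 = 0.126. A Type II error is failing to reject H₀ when H₀ is false (false negative) — here, failing to conclude that a new curriculum improves exam scores when in fact it is true. Consequence: keeping the old curriculum when the new one would have helped students.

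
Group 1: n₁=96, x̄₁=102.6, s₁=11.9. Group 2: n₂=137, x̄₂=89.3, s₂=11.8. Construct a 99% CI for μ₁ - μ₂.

Difference = 13.3. SE = √(11.9²/96 + 11.8²/137) = 1.578. CI = (9.23, 17.37)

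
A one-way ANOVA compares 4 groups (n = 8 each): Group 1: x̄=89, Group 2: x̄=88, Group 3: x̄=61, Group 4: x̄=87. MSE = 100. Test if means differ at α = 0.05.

Grand mean = 81.25. SS_between = 4390.0, MS_between = 1463.33. F = 14.633, F_crit ≈ 2.947. Reject H₀.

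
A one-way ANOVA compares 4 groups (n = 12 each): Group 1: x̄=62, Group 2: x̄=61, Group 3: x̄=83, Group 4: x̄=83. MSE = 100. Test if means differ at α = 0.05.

Grand mean = 72.25. SS_between = 5553.0, MS_between = 1851.0. F = 18.51, F_crit ≈ 2.816. Reject H₀.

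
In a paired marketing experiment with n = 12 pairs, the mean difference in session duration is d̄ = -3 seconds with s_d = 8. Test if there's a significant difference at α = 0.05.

t = d̄/(s_d/√n) = -3/(8/√12) = -1.299. df = 11, critical t = ±2.201. Fail to reject H₀.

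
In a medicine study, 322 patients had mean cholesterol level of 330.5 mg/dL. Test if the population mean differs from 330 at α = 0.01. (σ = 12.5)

z = (x̄ - μ₀)/(σ/√n) = (330.5 - 330)/(12.5/√322) = 0.718. Critical value: ±2.576. Since |0.718| ≤ 2.576, Fail to reject H₀.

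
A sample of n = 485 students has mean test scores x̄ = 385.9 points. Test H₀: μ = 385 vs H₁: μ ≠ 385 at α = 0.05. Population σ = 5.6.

z = (x̄ - μ₀)/(σ/√n) = (385.9 - 385)/(5.6/√485) = 3.539. Critical value: ±1.96. Since |3.539| > 1.96, Reject H₀.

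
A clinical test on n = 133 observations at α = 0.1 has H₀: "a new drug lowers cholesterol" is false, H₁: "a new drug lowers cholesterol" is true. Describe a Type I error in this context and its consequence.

Type I error: rejecting H₀ when it is true — concluding that a new drug lowers cholesterol when in fact it is not. Consequence: approving an ineffective drug — patients take a useless medication and may skip effective alternatives.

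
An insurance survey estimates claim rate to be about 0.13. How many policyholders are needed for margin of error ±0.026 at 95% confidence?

n = z²p(1-p)/E² = 1.96²×0.13×0.87/0.026² = 642.7 → n = 643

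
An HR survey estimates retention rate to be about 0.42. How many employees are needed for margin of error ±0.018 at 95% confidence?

n = z²p(1-p)/E² = 1.96²×0.42×0.58/0.018² = 2888.3 → n = 2889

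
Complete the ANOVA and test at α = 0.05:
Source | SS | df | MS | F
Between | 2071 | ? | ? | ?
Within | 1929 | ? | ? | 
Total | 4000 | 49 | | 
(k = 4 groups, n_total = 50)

df_between = 3, df_within = 46. MS_between = 690.33, MS_within = 41.93. F = 16.462, F_crit ≈ 2.807. Reject H₀.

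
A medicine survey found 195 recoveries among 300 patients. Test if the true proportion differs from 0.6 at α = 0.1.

p̂ = 0.65, p₀ = 0.6. z = (p̂ - p₀)/√(p₀(1-p₀)/n) = 1.768. Critical: ±1.645. Reject H₀.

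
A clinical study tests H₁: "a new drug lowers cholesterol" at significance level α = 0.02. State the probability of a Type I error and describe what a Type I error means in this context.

P(Type I error) = α = 0.02. A Type I error is rejecting H₀ when H₀ is actually true (false positive) — here, concluding that a new drug lowers cholesterol when in fact this is not the case. Consequence: approving an ineffective drug — patients take a useless medication and may skip effective alternatives.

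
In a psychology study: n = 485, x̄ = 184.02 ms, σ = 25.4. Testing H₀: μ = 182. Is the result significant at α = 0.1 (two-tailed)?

z = (184.02 - 182)/(25.4/√485) = 1.751. Since |z| > 1.645, significant at α = 0.1.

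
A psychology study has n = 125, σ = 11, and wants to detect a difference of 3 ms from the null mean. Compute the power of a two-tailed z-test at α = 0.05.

SE = σ/√n = 11/√125 = 0.984. Non-centrality λ = d/SE = 3/0.984 = 3.049. Power ≈ Φ(λ - z_{α/2}) = Φ(3.049 - 1.96) = Φ(1.089) = 0.862.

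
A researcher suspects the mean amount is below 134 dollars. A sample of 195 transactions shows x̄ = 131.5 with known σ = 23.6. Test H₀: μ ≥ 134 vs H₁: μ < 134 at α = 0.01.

z = -1.479. Critical value: -2.33. Fail to reject H₀.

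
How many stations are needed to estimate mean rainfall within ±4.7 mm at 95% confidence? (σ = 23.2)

n = (z*σ/E)² = (1.96×23.2/4.7)² = 93.6 → n = 94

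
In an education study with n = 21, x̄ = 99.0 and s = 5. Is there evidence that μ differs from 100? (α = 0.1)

t = (x̄ - μ₀)/(s/√n) = (99.0 - 100)/(5/√21) = -0.917. df = 20, critical t = ±1.725. Fail to reject H₀.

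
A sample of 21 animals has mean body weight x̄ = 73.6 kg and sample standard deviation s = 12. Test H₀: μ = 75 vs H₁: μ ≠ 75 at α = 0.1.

t = (x̄ - μ₀)/(s/√n) = (73.6 - 75)/(12/√21) = -0.535. df = 20, critical t = ±1.725. Fail to reject H₀.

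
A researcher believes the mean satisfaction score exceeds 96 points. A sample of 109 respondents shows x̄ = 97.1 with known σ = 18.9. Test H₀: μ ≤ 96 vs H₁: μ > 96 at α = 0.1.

z = 0.608. Critical value: 1.28. Fail to reject H₀.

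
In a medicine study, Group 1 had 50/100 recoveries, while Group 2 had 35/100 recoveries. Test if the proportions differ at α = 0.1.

p̂₁ = 0.5, p̂₂ = 0.35, pooled p̂ = 0.425. z = 2.146. Critical: ±1.645. Reject H₀.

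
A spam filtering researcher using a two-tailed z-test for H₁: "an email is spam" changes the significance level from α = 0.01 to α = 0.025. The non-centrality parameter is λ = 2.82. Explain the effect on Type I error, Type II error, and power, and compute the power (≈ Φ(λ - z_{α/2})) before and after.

Increasing α from 0.01 to 0.025:
• Type I error rate increases (α is the Type I rate by definition).
• Critical value moves from z_{α/2} = 2.576 to 2.241, so power = Φ(λ - z_{α/2}) goes from Φ(2.82 - 2.576) = 0.596 to Φ(2.82 - 2.241) = 0.719.
• Type II error rate β = 1 - power therefore decreases (0.404 → 0.281).
Appropriate when false negatives are costly — here, a spam email lands in the inbox.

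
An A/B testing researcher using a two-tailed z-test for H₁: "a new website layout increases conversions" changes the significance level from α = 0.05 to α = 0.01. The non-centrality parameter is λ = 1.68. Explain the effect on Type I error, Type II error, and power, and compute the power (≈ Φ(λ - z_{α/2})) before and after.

Decreasing α from 0.05 to 0.01:
• Type I error rate decreases (α is the Type I rate by definition).
• Critical value moves from z_{α/2} = 1.96 to 2.576, so power = Φ(λ - z_{α/2}) goes from Φ(1.68 - 1.96) = 0.39 to Φ(1.68 - 2.576) = 0.185.
• Type II error rate β = 1 - power therefore increases (0.61 → 0.815).
Appropriate when false positives are costly — here, rolling out a layout that doesn't actually help — wasted engineering effort.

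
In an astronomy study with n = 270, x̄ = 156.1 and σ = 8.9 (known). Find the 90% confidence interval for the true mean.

CI = x̄ ± z*(σ/√n) = 156.1 ± 1.645(8.9/√270) = 156.1 ± 0.89 = (155.21, 156.99)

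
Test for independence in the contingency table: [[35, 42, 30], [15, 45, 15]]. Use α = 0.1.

χ² = 7.716. df = 2, critical = 4.605. Reject H₀. Variables are dependent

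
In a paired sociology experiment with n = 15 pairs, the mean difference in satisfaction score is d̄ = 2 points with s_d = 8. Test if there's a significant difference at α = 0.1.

t = d̄/(s_d/√n) = 2/(8/√15) = 0.968. df = 14, critical t = ±1.761. Fail to reject H₀.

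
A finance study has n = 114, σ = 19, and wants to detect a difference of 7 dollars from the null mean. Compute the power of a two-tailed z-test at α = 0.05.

SE = σ/√n = 19/√114 = 1.78. Non-centrality λ = d/SE = 7/1.78 = 3.934. Power ≈ Φ(λ - z_{α/2}) = Φ(3.934 - 1.96) = Φ(1.974) = 0.976.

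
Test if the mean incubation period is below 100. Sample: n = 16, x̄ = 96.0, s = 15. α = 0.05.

t = (96.0 - 100)/(15/√16) = -1.067, df = 15. Critical t = -1.753. Fail to reject H₀.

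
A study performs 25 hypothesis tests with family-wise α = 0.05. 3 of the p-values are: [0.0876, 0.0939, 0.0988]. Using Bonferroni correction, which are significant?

Bonferroni α = 0.05/25 = 0.002. None of the given p-values are significant.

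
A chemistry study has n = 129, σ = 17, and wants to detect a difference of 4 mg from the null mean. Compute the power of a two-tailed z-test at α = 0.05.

SE = σ/√n = 17/√129 = 1.497. Non-centrality λ = d/SE = 4/1.497 = 2.672. Power ≈ Φ(λ - z_{α/2}) = Φ(2.672 - 1.96) = Φ(0.712) = 0.762.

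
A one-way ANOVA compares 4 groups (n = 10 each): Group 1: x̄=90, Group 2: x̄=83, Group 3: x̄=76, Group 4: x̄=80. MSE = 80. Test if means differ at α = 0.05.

Grand mean = 82.25. SS_between = 1047.5, MS_between = 349.17. F = 4.365, F_crit ≈ 2.866. Reject H₀.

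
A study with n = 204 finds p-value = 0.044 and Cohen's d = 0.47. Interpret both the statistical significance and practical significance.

Statistically significant (p = 0.044 < 0.05). Cohen's d = 0.47 indicates a small effect size. Both statistical and practical significance should be considered.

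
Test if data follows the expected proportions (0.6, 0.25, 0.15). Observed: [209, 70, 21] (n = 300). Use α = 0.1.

Expected: [180.0, 75.0, 45.0]. χ² = 17.806. df = 2, critical = 4.605. Reject H₀.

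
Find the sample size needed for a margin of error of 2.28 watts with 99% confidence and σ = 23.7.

n = (z*σ/E)² = (2.576×23.7/2.28)² = 717.0 → n = 717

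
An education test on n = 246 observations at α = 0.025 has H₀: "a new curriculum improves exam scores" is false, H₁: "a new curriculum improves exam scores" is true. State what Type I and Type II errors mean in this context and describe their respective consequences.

Type I (false positive): concluding that a new curriculum improves exam scores when it is not — adopting a curriculum that gives no real benefit — disruption for nothing. Type II (false negative): failing to conclude that a new curriculum improves exam scores when it is — keeping the old curriculum when the new one would have helped students. Which is costlier depends on domain priorities and is a judgement call rather than a statistical fact.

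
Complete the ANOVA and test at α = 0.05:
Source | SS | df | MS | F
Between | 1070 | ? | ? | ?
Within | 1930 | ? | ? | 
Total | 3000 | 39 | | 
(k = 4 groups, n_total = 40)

df_between = 3, df_within = 36. MS_between = 356.67, MS_within = 53.61. F = 6.653, F_crit ≈ 2.866. Reject H₀.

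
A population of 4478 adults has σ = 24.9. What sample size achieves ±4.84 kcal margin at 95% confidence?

Without FPC: n₀ = (1.96×24.9/4.84)² = 101.676. With FPC: n = n₀N/(n₀+N-1) = 99.4 → n = 100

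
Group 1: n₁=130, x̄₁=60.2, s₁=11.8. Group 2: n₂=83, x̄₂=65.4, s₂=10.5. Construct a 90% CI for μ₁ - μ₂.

Difference = -5.2. SE = √(11.8²/130 + 10.5²/83) = 1.549. CI = (-7.75, -2.65)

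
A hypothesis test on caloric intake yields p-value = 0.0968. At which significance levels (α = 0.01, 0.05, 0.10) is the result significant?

p = 0.0968. Significant at: α = 0.1.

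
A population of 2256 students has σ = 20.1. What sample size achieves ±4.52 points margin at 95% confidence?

Without FPC: n₀ = (1.96×20.1/4.52)² = 75.967. With FPC: n = n₀N/(n₀+N-1) = 73.5 → n = 74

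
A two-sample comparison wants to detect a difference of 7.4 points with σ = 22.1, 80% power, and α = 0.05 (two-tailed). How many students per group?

n per group = 2(z_α/2 + z_β)²σ²/d² = 2×(1.96 + 0.84)²×22.1²/7.4² = 139.9 → n = 140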